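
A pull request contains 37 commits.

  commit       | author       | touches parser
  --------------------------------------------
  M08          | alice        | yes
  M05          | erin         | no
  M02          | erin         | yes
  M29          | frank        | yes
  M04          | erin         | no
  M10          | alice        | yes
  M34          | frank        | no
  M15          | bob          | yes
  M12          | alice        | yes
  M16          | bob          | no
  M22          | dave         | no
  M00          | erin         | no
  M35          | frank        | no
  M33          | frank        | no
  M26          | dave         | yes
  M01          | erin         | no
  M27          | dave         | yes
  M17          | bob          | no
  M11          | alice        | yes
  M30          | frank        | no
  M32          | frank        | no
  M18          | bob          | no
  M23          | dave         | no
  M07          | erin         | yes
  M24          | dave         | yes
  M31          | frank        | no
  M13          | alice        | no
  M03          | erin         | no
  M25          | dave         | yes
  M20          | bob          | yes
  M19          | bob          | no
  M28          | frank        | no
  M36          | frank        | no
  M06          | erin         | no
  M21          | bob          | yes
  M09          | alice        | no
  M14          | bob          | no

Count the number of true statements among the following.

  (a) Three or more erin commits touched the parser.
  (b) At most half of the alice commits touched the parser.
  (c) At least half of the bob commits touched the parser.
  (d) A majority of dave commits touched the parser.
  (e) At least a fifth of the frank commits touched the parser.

(a) erin: |A| = 8, |A ∩ B| = 2; needs |A ∩ B| ≥ 3 — false.
(b) alice: |A| = 6, |A ∩ B| = 4; needs |A ∩ B| ≤ |A ∖ B| — false.
(c) bob: |A| = 8, |A ∩ B| = 3; needs |A ∩ B| ≥ |A ∖ B| — false.
(d) dave: |A| = 6, |A ∩ B| = 4; needs |A ∩ B| > |A ∖ B| — true.
(e) frank: |A| = 9, |A ∩ B| = 1; needs |A ∩ B| / |A| ≥ 1/5 — false.

1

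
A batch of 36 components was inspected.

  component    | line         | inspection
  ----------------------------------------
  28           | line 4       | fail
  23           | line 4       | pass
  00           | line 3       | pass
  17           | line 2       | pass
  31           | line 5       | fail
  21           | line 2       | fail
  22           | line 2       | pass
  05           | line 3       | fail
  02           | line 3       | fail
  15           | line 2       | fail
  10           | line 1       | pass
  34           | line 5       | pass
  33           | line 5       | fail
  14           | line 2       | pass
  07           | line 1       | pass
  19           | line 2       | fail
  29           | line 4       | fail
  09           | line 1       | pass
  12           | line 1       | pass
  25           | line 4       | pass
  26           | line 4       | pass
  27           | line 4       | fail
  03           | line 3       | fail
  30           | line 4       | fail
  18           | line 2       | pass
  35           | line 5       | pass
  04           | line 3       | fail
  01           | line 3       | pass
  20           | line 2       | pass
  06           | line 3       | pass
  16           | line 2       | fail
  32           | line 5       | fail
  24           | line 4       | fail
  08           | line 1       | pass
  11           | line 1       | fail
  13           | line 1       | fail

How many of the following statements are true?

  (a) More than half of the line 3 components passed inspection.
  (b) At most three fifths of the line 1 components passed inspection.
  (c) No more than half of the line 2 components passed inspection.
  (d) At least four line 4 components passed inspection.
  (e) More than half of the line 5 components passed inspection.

0

(a) line 3: |A| = 7, |A ∩ B| = 3; needs |A ∩ B| > |A ∖ B| — false.
(b) line 1: |A| = 7, |A ∩ B| = 5; needs |A ∩ B| / |A| ≤ 3/5 — false.
(c) line 2: |A| = 9, |A ∩ B| = 5; needs |A ∩ B| ≤ |A ∖ B| — false.
(d) line 4: |A| = 8, |A ∩ B| = 3; needs |A ∩ B| ≥ 4 — false.
(e) line 5: |A| = 5, |A ∩ B| = 2; needs |A ∩ B| > |A ∖ B| — false.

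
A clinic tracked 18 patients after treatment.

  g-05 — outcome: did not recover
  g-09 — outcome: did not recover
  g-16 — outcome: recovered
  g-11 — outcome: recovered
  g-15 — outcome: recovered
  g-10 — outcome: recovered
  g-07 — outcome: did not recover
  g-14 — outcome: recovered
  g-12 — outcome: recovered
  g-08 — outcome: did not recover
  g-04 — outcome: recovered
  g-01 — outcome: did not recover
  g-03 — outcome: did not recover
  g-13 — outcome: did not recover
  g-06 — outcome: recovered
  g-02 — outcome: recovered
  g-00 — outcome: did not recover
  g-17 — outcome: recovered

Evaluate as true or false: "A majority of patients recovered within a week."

True

The determiner here denotes the relation: |A ∩ B| > |A ∖ B|.
|A| = 18, |A ∩ B| = 10, |A ∖ B| = 8.
10 > 8, so the statement is true.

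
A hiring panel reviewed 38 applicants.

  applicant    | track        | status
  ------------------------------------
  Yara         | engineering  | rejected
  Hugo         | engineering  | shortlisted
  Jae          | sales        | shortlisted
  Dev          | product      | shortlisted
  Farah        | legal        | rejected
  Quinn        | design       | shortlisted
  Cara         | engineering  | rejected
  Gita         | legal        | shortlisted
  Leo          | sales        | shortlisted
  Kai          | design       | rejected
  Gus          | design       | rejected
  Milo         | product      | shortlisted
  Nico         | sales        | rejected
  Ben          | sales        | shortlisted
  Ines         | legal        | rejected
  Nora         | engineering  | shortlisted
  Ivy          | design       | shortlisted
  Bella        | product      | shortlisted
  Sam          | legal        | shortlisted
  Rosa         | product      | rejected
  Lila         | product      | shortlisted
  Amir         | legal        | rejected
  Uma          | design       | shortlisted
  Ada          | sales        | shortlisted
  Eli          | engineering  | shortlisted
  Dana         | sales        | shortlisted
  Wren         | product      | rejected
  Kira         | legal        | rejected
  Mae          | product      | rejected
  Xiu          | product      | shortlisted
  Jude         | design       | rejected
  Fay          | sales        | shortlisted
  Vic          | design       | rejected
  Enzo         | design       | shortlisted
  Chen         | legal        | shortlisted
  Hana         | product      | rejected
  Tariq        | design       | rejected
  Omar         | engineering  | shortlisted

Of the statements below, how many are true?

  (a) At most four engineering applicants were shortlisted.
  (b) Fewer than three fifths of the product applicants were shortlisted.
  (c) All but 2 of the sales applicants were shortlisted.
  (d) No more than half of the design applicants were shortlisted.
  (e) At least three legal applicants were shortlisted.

4

(a) engineering: |A| = 6, |A ∩ B| = 4; needs |A ∩ B| ≤ 4 — true.
(b) product: |A| = 9, |A ∩ B| = 5; needs |A ∩ B| / |A| < 3/5 — true.
(c) sales: |A| = 7, |A ∩ B| = 6; needs |A ∖ B| = 2 — false.
(d) design: |A| = 9, |A ∩ B| = 4; needs |A ∩ B| ≤ |A ∖ B| — true.
(e) legal: |A| = 7, |A ∩ B| = 3; needs |A ∩ B| ≥ 3 — true.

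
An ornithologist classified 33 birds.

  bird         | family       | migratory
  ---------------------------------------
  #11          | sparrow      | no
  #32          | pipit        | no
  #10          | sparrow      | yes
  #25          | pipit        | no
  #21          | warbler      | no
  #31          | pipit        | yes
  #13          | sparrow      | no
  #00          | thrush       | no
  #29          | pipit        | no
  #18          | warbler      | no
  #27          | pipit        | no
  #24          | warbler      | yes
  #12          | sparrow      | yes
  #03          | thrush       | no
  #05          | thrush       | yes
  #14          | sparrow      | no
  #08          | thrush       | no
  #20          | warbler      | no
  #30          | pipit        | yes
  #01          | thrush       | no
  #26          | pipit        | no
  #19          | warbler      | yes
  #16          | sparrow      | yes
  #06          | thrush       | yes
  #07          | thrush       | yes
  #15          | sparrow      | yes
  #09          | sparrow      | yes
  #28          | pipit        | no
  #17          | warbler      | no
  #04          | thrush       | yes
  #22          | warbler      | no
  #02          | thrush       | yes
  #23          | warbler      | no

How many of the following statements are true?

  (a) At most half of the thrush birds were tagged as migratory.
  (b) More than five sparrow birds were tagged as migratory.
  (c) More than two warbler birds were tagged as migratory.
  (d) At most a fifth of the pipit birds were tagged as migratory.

(a) thrush: |A| = 9, |A ∩ B| = 5; needs |A ∩ B| ≤ |A ∖ B| — false.
(b) sparrow: |A| = 8, |A ∩ B| = 5; needs |A ∩ B| > 5 — false.
(c) warbler: |A| = 8, |A ∩ B| = 2; needs |A ∩ B| > 2 — false.
(d) pipit: |A| = 8, |A ∩ B| = 2; needs |A ∩ B| / |A| ≤ 1/5 — false.

0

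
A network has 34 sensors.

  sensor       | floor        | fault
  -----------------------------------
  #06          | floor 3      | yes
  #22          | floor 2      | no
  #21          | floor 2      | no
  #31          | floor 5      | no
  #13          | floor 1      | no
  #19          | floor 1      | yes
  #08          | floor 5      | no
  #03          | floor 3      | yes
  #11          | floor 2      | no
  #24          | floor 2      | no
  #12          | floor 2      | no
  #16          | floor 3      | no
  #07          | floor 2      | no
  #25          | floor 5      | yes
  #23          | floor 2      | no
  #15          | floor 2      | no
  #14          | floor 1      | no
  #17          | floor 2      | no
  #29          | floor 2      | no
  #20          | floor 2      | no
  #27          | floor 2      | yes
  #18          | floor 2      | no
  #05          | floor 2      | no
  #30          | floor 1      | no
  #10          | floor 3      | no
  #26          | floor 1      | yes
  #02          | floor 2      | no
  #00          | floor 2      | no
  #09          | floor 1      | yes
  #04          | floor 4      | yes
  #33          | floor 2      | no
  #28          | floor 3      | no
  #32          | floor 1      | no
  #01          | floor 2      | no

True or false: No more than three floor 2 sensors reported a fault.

True

The determiner here denotes the relation: |A ∩ B| ≤ 3.
|A| = 18, |A ∩ B| = 1, |A ∖ B| = 17.
|A ∩ B| = 1, so the statement is true.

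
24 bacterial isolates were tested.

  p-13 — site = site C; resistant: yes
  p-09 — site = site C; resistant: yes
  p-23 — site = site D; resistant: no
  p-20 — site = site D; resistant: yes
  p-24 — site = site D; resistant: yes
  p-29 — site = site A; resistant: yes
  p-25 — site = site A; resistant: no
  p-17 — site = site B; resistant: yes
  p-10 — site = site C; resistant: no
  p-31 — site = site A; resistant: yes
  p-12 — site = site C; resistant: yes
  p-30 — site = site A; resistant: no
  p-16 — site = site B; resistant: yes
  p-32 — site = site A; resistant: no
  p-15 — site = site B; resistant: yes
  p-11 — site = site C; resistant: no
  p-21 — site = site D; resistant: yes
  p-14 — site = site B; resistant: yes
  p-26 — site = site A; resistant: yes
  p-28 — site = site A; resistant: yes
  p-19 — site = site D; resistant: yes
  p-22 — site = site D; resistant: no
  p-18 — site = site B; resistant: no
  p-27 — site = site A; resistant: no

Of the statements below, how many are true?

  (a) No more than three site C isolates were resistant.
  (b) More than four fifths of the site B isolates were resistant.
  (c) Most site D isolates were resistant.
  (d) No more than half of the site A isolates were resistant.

(a) site C: |A| = 5, |A ∩ B| = 3; needs |A ∩ B| ≤ 3 — true.
(b) site B: |A| = 5, |A ∩ B| = 4; needs |A ∩ B| / |A| > 4/5 — false.
(c) site D: |A| = 6, |A ∩ B| = 4; needs |A ∩ B| > |A ∖ B| — true.
(d) site A: |A| = 8, |A ∩ B| = 4; needs |A ∩ B| ≤ |A ∖ B| — true.

3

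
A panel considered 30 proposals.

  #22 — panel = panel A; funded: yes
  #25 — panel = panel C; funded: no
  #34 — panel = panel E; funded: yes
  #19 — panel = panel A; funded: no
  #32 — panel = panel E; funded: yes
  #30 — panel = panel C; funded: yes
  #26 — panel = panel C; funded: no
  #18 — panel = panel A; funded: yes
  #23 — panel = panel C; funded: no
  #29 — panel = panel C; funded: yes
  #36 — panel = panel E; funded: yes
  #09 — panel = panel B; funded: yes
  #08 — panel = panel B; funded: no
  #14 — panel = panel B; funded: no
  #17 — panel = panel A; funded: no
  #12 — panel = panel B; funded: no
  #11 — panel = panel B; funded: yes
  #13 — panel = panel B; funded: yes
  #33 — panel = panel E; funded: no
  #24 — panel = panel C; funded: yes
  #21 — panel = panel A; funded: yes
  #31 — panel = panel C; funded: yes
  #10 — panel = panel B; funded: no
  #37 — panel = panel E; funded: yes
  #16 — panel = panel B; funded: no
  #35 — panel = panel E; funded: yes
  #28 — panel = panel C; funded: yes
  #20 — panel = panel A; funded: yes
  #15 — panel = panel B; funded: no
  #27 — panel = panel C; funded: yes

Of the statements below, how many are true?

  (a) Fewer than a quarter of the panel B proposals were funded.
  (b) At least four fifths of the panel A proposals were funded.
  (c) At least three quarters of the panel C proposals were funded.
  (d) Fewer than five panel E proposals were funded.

0

(a) panel B: |A| = 9, |A ∩ B| = 3; needs |A ∩ B| / |A| < 1/4 — false.
(b) panel A: |A| = 6, |A ∩ B| = 4; needs |A ∩ B| / |A| ≥ 4/5 — false.
(c) panel C: |A| = 9, |A ∩ B| = 6; needs |A ∩ B| / |A| ≥ 3/4 — false.
(d) panel E: |A| = 6, |A ∩ B| = 5; needs |A ∩ B| < 5 — false.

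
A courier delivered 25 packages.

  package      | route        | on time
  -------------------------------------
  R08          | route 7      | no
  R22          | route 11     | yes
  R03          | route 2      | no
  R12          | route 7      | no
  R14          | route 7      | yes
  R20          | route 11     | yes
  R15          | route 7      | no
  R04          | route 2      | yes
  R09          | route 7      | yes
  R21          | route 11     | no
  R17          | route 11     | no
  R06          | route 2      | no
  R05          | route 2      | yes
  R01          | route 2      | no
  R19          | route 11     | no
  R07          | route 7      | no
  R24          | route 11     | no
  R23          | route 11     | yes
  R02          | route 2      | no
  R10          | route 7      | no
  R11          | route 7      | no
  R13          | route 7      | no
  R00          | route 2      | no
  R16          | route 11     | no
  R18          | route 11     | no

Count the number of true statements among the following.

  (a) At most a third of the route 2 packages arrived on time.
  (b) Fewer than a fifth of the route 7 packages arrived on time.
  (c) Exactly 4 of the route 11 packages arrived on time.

1

(a) route 2: |A| = 7, |A ∩ B| = 2; needs |A ∩ B| / |A| ≤ 1/3 — true.
(b) route 7: |A| = 9, |A ∩ B| = 2; needs |A ∩ B| / |A| < 1/5 — false.
(c) route 11: |A| = 9, |A ∩ B| = 3; needs |A ∩ B| = 4 — false.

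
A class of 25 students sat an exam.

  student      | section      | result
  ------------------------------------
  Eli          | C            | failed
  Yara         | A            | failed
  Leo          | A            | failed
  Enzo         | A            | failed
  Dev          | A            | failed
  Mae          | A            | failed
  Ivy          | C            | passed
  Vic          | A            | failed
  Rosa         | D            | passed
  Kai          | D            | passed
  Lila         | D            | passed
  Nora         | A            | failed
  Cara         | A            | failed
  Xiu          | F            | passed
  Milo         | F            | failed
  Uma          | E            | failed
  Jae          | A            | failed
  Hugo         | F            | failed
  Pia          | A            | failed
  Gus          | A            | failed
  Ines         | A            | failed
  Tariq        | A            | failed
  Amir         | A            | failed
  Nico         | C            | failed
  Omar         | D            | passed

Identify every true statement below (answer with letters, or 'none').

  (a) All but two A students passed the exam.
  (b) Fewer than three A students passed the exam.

(b)

|A| = 14, |A ∩ B| = 0, |A ∖ B| = 14.
(a) |A ∖ B| = 2: fails.
(b) |A ∩ B| < 3: holds.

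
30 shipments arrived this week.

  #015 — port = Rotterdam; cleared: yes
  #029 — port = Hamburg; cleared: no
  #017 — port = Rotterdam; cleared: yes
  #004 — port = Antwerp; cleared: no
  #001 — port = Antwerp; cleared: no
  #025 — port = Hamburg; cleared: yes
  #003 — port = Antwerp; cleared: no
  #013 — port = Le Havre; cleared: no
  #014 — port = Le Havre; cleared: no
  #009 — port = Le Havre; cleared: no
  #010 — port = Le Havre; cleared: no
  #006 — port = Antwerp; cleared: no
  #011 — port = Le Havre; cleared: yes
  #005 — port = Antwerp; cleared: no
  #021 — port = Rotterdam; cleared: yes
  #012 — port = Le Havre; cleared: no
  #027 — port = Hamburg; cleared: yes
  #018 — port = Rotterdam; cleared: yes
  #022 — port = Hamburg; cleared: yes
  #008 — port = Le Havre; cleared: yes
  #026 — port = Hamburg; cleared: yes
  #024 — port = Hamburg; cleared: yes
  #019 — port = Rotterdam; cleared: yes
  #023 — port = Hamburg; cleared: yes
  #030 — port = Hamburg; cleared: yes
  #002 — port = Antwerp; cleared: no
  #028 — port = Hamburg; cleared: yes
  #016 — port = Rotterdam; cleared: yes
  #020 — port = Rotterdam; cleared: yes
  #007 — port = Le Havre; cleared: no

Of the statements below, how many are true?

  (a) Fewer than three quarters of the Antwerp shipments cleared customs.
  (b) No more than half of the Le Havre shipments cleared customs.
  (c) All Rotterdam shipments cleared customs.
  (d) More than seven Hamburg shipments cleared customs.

4

(a) Antwerp: |A| = 6, |A ∩ B| = 0; needs |A ∩ B| / |A| < 3/4 — true.
(b) Le Havre: |A| = 8, |A ∩ B| = 2; needs |A ∩ B| ≤ |A ∖ B| — true.
(c) Rotterdam: |A| = 7, |A ∩ B| = 7; needs A ⊆ B, i.e. every element of A is in B (|A ∖ B| = 0) — true.
(d) Hamburg: |A| = 9, |A ∩ B| = 8; needs |A ∩ B| > 7 — true.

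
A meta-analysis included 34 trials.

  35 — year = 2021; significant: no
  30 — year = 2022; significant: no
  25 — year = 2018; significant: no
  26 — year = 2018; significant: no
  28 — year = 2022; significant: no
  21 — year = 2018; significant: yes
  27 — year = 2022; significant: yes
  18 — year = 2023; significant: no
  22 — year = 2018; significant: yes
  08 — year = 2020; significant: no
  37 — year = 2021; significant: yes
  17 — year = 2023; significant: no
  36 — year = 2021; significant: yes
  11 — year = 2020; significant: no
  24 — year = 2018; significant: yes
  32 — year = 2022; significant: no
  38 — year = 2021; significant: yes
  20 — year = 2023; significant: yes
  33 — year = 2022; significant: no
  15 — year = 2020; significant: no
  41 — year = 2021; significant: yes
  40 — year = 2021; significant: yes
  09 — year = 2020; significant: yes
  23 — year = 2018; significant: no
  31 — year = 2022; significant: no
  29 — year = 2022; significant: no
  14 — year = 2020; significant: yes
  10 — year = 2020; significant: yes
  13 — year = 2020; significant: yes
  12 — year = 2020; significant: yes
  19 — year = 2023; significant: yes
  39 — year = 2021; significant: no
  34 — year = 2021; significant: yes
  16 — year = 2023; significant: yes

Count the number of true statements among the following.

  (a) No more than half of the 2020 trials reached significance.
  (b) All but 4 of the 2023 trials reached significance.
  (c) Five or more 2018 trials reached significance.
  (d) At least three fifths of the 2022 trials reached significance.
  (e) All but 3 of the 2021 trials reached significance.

0

(a) 2020: |A| = 8, |A ∩ B| = 5; needs |A ∩ B| ≤ |A ∖ B| — false.
(b) 2023: |A| = 5, |A ∩ B| = 3; needs |A ∖ B| = 4 — false.
(c) 2018: |A| = 6, |A ∩ B| = 3; needs |A ∩ B| ≥ 5 — false.
(d) 2022: |A| = 7, |A ∩ B| = 1; needs |A ∩ B| / |A| ≥ 3/5 — false.
(e) 2021: |A| = 8, |A ∩ B| = 6; needs |A ∖ B| = 3 — false.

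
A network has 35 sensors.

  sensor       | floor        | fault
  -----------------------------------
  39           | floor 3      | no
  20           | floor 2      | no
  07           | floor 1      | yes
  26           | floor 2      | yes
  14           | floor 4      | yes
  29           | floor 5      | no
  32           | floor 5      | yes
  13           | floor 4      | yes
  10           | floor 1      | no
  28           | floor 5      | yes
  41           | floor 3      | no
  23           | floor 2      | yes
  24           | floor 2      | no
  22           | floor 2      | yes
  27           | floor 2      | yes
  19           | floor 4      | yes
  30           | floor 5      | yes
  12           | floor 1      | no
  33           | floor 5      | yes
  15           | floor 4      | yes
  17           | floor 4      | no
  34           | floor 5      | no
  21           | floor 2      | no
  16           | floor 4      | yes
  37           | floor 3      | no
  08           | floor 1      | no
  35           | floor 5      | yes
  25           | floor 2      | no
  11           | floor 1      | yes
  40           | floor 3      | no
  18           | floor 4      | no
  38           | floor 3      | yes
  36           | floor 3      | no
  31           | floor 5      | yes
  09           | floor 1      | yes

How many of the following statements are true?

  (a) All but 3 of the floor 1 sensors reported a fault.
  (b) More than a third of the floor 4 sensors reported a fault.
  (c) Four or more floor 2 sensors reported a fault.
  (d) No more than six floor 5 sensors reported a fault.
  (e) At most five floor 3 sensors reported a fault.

(a) floor 1: |A| = 6, |A ∩ B| = 3; needs |A ∖ B| = 3 — true.
(b) floor 4: |A| = 7, |A ∩ B| = 5; needs |A ∩ B| / |A| > 1/3 — true.
(c) floor 2: |A| = 8, |A ∩ B| = 4; needs |A ∩ B| ≥ 4 — true.
(d) floor 5: |A| = 8, |A ∩ B| = 6; needs |A ∩ B| ≤ 6 — true.
(e) floor 3: |A| = 6, |A ∩ B| = 1; needs |A ∩ B| ≤ 5 — true.

5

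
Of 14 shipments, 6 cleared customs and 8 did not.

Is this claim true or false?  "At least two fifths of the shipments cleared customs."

True

Truth condition: |A ∩ B| / |A| ≥ 2/5.
|A| = 14, |A ∩ B| = 6, |A ∖ B| = 8.
|A ∩ B|/|A| = 6/14, so the statement is true.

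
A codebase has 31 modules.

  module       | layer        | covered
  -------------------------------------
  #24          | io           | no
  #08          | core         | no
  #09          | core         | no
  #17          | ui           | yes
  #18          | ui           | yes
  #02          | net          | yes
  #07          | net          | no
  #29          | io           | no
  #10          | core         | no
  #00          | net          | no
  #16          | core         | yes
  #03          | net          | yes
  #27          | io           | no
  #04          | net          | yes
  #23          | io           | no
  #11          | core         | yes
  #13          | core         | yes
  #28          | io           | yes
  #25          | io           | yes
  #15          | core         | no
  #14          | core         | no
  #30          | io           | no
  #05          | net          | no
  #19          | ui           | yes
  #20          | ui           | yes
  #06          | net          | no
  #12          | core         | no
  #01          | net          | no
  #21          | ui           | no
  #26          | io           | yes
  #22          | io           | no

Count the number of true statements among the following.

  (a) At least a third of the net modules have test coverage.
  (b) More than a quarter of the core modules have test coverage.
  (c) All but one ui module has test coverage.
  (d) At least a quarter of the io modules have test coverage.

(a) net: |A| = 8, |A ∩ B| = 3; needs |A ∩ B| / |A| ≥ 1/3 — true.
(b) core: |A| = 9, |A ∩ B| = 3; needs |A ∩ B| / |A| > 1/4 — true.
(c) ui: |A| = 5, |A ∩ B| = 4; needs |A ∖ B| = 1 — true.
(d) io: |A| = 9, |A ∩ B| = 3; needs |A ∩ B| / |A| ≥ 1/4 — true.

4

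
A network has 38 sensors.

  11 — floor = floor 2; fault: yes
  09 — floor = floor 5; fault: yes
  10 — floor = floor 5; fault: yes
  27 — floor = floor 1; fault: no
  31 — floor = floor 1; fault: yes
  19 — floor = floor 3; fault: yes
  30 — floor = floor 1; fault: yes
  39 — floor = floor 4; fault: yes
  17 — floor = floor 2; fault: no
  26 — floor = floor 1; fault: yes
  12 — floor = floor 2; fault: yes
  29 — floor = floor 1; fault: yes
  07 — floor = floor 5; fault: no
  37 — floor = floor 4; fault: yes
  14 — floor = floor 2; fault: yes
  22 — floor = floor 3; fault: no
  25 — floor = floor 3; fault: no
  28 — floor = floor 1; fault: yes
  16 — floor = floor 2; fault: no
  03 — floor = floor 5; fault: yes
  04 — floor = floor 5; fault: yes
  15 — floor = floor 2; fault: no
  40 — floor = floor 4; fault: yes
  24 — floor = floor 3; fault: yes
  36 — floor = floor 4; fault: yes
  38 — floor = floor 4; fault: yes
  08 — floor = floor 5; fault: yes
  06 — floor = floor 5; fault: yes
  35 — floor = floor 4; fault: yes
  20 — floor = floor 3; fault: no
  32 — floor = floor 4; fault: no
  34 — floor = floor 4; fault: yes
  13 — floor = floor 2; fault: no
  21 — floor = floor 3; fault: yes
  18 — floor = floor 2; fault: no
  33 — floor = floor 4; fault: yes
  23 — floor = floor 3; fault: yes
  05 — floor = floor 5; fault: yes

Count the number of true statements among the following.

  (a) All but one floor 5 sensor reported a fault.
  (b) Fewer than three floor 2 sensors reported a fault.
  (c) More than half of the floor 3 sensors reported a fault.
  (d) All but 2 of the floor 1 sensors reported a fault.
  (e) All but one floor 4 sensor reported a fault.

(a) floor 5: |A| = 8, |A ∩ B| = 7; needs |A ∖ B| = 1 — true.
(b) floor 2: |A| = 8, |A ∩ B| = 3; needs |A ∩ B| < 3 — false.
(c) floor 3: |A| = 7, |A ∩ B| = 4; needs |A ∩ B| > |A ∖ B| — true.
(d) floor 1: |A| = 6, |A ∩ B| = 5; needs |A ∖ B| = 2 — false.
(e) floor 4: |A| = 9, |A ∩ B| = 8; needs |A ∖ B| = 1 — true.

3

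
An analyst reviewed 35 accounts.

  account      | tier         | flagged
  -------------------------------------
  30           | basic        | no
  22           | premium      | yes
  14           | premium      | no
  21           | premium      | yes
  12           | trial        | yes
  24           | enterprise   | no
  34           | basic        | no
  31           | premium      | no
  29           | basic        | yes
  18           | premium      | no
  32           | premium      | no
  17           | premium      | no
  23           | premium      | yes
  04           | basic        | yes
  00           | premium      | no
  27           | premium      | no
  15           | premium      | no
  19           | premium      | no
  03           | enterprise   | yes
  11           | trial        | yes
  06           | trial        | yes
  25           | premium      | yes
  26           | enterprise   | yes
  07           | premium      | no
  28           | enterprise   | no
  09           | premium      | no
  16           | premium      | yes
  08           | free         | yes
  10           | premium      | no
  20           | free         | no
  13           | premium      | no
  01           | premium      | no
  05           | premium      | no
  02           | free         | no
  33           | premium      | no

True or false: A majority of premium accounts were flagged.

The determiner here denotes the relation: |A ∩ B| > |A ∖ B|.
|A| = 21, |A ∩ B| = 5, |A ∖ B| = 16.
5 < 16, so the statement is false.

False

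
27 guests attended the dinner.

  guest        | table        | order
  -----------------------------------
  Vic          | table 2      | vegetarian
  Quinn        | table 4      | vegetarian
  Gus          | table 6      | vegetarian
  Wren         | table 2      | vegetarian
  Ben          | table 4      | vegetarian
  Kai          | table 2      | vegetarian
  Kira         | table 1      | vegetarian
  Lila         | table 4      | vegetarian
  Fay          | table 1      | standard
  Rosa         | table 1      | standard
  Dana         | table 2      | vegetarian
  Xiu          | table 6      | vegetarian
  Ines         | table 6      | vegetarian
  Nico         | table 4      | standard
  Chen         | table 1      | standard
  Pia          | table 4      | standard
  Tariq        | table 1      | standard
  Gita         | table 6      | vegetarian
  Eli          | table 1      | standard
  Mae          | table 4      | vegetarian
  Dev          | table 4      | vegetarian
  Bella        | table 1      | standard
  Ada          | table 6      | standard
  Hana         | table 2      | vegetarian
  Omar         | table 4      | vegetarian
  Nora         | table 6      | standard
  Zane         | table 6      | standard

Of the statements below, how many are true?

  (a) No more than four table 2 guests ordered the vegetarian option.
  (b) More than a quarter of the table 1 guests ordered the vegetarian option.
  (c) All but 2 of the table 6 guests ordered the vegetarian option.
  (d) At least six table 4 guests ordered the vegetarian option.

1

(a) table 2: |A| = 5, |A ∩ B| = 5; needs |A ∩ B| ≤ 4 — false.
(b) table 1: |A| = 7, |A ∩ B| = 1; needs |A ∩ B| / |A| > 1/4 — false.
(c) table 6: |A| = 7, |A ∩ B| = 4; needs |A ∖ B| = 2 — false.
(d) table 4: |A| = 8, |A ∩ B| = 6; needs |A ∩ B| ≥ 6 — true.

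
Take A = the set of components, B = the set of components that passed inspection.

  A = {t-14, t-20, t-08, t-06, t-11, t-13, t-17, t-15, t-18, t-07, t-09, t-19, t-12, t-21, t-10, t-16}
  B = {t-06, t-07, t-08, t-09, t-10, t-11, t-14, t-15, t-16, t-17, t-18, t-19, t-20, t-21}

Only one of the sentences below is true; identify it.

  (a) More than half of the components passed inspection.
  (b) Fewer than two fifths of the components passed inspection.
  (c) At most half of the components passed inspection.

|A| = 16, |A ∩ B| = 14, |A ∖ B| = 2.
(a) requires |A ∩ B| > |A ∖ B|: true.
(b) requires |A ∩ B| / |A| < 2/5: false.
(c) requires |A ∩ B| ≤ |A ∖ B|: false.

(a)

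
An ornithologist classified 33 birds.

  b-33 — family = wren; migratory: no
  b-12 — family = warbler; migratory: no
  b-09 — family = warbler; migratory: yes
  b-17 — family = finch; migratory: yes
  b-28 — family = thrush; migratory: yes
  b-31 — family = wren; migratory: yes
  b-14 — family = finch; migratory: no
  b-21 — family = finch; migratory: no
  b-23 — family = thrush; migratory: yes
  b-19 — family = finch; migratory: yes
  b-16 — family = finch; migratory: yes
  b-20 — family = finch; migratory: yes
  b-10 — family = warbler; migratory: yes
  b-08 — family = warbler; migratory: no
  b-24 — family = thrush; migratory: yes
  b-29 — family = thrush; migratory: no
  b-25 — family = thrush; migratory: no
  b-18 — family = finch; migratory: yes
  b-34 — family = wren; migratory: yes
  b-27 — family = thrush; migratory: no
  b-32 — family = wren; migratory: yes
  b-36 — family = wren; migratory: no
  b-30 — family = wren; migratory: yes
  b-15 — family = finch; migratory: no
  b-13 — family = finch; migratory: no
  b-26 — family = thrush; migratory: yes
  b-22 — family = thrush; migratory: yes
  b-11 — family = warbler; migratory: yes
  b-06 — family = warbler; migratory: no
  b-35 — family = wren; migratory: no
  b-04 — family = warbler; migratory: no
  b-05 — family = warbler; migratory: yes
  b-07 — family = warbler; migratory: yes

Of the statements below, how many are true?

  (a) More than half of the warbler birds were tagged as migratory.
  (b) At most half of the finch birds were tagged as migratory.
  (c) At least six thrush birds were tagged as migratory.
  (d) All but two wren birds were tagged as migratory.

(a) warbler: |A| = 9, |A ∩ B| = 5; needs |A ∩ B| > |A ∖ B| — true.
(b) finch: |A| = 9, |A ∩ B| = 5; needs |A ∩ B| ≤ |A ∖ B| — false.
(c) thrush: |A| = 8, |A ∩ B| = 5; needs |A ∩ B| ≥ 6 — false.
(d) wren: |A| = 7, |A ∩ B| = 4; needs |A ∖ B| = 2 — false.

1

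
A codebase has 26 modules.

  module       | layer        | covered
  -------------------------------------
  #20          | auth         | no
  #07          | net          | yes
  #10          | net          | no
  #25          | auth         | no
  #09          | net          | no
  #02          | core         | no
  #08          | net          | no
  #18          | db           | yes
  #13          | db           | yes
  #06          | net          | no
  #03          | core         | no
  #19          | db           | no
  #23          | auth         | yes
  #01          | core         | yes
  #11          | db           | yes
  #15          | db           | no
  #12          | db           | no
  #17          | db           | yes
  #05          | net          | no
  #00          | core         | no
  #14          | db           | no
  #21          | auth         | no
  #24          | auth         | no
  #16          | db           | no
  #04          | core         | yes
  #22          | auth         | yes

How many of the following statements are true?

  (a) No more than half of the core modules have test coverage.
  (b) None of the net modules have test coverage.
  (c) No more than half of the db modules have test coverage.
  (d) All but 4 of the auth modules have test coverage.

3

(a) core: |A| = 5, |A ∩ B| = 2; needs |A ∩ B| ≤ |A ∖ B| — true.
(b) net: |A| = 6, |A ∩ B| = 1; needs A ∩ B = ∅ (|A ∩ B| = 0) — false.
(c) db: |A| = 9, |A ∩ B| = 4; needs |A ∩ B| ≤ |A ∖ B| — true.
(d) auth: |A| = 6, |A ∩ B| = 2; needs |A ∖ B| = 4 — true.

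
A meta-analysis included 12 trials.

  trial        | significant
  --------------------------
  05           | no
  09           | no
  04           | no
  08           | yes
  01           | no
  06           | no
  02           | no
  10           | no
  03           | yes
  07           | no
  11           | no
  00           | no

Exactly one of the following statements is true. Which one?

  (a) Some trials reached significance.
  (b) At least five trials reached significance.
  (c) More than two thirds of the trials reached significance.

|A| = 12, |A ∩ B| = 2, |A ∖ B| = 10.
(a) requires A ∩ B ≠ ∅ (|A ∩ B| ≥ 1): true.
(b) requires |A ∩ B| ≥ 5: false.
(c) requires |A ∩ B| / |A| > 2/3: false.

(a)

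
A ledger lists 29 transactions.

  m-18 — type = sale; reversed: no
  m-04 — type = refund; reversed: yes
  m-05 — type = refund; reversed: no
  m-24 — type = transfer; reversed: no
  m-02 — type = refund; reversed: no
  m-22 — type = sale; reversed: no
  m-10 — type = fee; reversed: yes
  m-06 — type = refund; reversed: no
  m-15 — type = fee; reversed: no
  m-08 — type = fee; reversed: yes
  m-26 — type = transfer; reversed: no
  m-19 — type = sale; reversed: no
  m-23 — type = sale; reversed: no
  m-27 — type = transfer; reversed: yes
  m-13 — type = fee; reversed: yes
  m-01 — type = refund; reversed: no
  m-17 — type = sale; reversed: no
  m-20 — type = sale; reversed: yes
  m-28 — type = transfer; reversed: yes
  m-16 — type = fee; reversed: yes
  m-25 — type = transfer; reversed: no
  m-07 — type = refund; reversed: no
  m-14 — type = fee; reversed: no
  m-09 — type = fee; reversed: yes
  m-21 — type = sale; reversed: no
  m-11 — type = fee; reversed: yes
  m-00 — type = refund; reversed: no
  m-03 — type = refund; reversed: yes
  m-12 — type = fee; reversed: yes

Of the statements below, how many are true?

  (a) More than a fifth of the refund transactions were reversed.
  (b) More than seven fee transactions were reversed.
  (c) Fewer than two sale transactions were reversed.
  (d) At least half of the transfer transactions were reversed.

2

(a) refund: |A| = 8, |A ∩ B| = 2; needs |A ∩ B| / |A| > 1/5 — true.
(b) fee: |A| = 9, |A ∩ B| = 7; needs |A ∩ B| > 7 — false.
(c) sale: |A| = 7, |A ∩ B| = 1; needs |A ∩ B| < 2 — true.
(d) transfer: |A| = 5, |A ∩ B| = 2; needs |A ∩ B| ≥ |A ∖ B| — false.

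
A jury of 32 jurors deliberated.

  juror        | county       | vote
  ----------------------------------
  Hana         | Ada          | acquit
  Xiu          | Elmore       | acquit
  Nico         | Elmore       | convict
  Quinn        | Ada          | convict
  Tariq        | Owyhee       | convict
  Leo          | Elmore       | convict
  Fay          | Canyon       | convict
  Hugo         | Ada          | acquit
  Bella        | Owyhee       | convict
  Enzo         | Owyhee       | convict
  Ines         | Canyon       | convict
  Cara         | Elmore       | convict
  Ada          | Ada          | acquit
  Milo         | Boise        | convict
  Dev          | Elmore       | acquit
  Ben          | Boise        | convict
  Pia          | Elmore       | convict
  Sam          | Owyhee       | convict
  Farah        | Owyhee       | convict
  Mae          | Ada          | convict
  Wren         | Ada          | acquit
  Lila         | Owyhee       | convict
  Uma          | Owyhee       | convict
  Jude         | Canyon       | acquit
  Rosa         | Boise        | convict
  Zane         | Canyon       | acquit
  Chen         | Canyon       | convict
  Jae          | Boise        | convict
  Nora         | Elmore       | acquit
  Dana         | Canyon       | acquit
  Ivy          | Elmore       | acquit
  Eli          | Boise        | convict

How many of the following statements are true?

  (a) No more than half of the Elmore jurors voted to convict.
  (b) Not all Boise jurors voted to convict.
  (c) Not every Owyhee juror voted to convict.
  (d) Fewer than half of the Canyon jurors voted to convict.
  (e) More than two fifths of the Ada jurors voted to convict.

(a) Elmore: |A| = 8, |A ∩ B| = 4; needs |A ∩ B| ≤ |A ∖ B| — true.
(b) Boise: |A| = 5, |A ∩ B| = 5; needs A ⊄ B (|A ∖ B| ≥ 1) — false.
(c) Owyhee: |A| = 7, |A ∩ B| = 7; needs A ⊄ B (|A ∖ B| ≥ 1) — false.
(d) Canyon: |A| = 6, |A ∩ B| = 3; needs |A ∩ B| < |A ∖ B| — false.
(e) Ada: |A| = 6, |A ∩ B| = 2; needs |A ∩ B| / |A| > 2/5 — false.

1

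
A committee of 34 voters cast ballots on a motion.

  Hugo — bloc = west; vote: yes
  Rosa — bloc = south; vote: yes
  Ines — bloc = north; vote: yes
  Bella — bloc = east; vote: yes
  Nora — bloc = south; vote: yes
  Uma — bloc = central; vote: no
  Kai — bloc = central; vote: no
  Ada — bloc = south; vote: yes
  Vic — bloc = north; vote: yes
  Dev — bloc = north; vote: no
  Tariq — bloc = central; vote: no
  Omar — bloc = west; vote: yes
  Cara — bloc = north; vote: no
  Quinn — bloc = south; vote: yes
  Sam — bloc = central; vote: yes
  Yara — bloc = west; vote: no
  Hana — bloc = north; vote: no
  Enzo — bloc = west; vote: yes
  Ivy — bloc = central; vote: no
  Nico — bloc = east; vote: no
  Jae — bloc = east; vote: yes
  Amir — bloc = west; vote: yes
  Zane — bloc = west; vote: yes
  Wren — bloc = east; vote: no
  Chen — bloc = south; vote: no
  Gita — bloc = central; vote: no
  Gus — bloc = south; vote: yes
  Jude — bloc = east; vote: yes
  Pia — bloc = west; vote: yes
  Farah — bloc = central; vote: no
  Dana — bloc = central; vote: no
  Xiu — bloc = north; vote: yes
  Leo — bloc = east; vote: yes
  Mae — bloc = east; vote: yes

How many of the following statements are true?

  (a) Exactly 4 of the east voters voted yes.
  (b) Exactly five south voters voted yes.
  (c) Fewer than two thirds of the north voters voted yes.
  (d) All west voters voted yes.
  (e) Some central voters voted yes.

(a) east: |A| = 7, |A ∩ B| = 5; needs |A ∩ B| = 4 — false.
(b) south: |A| = 6, |A ∩ B| = 5; needs |A ∩ B| = 5 — true.
(c) north: |A| = 6, |A ∩ B| = 3; needs |A ∩ B| / |A| < 2/3 — true.
(d) west: |A| = 7, |A ∩ B| = 6; needs A ⊆ B, i.e. every element of A is in B (|A ∖ B| = 0) — false.
(e) central: |A| = 8, |A ∩ B| = 1; needs A ∩ B ≠ ∅ (|A ∩ B| ≥ 1) — true.

3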